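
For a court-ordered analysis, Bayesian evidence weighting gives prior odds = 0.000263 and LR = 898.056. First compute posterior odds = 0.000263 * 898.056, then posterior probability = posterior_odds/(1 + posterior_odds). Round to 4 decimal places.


Bayesian evidence evaluation:
Posterior odds = prior_odds * LR = 0.000263 * 898.056 = 0.2361887
Posterior probability = posterior_odds / (1 + posterior_odds)
= 0.2361887 / (1 + 0.2361887)
= 0.2361887 / 1.2361887
= 0.1911

0.1911


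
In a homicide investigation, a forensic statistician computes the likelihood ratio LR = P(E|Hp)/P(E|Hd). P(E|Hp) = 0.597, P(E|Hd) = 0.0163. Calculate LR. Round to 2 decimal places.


Likelihood ratio calculation:
LR = P(E|Hp) / P(E|Hd)
LR = 0.597 / 0.0163
LR = 36.63

36.63


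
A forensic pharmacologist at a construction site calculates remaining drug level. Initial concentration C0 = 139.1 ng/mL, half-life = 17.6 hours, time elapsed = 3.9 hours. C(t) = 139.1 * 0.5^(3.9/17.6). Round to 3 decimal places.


Drug concentration decay:
Number of half-lives = t / t_half = 3.9 / 17.6 = 0.221591
Decay factor = 0.5^0.221591 = 0.85761913
C(t) = 139.1 * 0.85761913 = 119.295 ng/mL

119.295


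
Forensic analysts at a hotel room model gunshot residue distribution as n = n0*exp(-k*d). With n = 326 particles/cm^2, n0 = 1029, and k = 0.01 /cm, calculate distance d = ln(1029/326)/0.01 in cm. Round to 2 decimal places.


GSR distance calculation:
n0/n = 1029 / 326 = 3.156442
ln(n0/n) = 1.149445
d = 1.149445 / 0.01 = 114.94 cm

114.94


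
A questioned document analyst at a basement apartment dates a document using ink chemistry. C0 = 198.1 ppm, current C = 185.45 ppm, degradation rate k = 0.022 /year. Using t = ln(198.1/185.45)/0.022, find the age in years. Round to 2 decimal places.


Document age estimation:
C0/C = 198.1 / 185.45 = 1.068212
ln(C0/C) = 0.065986
t = 0.065986 / 0.022 = 3.00 years

3.00


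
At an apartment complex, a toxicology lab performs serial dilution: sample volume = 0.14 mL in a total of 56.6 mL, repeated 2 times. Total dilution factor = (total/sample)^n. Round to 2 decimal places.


Dilution factor calculation:
Single dilution = V_total / V_sample = 56.6 / 0.14 ≈ 404.285714
Number of dilutions = 2
Total DF = (56.6 / 0.14)^2 (full precision, rounded at the end) = 163446.94

163446.94


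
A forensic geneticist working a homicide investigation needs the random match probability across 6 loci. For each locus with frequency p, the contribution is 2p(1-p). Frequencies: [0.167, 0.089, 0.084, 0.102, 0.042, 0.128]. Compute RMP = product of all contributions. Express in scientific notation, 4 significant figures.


Computing RMP for 6 loci:
Locus 1: 2 * 0.167 * 0.833 = 0.278222
Locus 2: 2 * 0.089 * 0.911 = 0.162158
Locus 3: 2 * 0.084 * 0.916 = 0.153888
Locus 4: 2 * 0.102 * 0.898 = 0.183192
Locus 5: 2 * 0.042 * 0.958 = 0.080472
Locus 6: 2 * 0.128 * 0.872 = 0.223232
RMP = 2.285e-05

2.285e-05


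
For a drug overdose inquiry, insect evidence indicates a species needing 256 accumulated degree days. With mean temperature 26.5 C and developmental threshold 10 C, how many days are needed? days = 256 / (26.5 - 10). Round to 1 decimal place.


Insect development time:
Effective temperature = avg_temp - T_base = 26.5 - 10 = 16.5 C
Days = ADD / effective_temp = 256 / 16.5 = 15.5 days

15.5


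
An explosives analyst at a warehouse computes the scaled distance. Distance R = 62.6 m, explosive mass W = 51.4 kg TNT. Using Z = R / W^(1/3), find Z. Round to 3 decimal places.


Scaled distance calculation:
W^(1/3) = 51.4^(1/3) = 3.7181
Z = R / W^(1/3) = 62.6 / 3.7181
Z = 16.837 m/kg^(1/3)

16.837


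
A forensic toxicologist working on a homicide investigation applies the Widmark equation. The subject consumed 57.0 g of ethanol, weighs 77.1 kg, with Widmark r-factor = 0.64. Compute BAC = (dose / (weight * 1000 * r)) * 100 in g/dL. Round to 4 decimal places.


Applying the Widmark formula:
BAC = (dose_g / (body_wt * 1000 * r)) * 100
Denominator = 77.1 * 1000 * 0.64 = 49344
BAC = (57.0 / 49344) * 100
BAC = 0.1155 g/dL

0.1155


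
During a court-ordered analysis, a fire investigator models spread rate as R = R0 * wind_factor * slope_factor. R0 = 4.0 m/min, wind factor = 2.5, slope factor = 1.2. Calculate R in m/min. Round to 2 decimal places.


Fire spread rate calculation:
R = R0 * wind_factor * slope_factor
= 4.0 * 2.5 * 1.2
= 10 * 1.2
= 12.00 m/min

12.00


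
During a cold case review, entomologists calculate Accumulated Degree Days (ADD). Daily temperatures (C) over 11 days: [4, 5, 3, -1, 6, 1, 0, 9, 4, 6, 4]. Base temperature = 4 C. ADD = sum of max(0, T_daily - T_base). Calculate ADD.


Computing ADD day by day:
Day 1: max(0, 4 - 4) = 0
Day 2: max(0, 5 - 4) = 1
Day 3: max(0, 3 - 4) = 0
Day 4: max(0, -1 - 4) = 0
Day 5: max(0, 6 - 4) = 2
Day 6: max(0, 1 - 4) = 0
Day 7: max(0, 0 - 4) = 0
Day 8: max(0, 9 - 4) = 5
Day 9: max(0, 4 - 4) = 0
Day 10: max(0, 6 - 4) = 2
Day 11: max(0, 4 - 4) = 0
Total ADD = 10

10


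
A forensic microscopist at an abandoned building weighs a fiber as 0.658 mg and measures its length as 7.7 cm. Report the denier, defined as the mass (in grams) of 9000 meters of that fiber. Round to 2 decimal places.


Denier calculation:
Mass in grams = 0.658 mg / 1000 = 0.000658 g
Length in meters = 7.7 cm / 100 = 0.077 m
Linear density = mass / length = 0.000658 / 0.077 = 0.00854545 g/m
Denier = (g/m) * 9000 = 0.00854545 * 9000 = 76.91

76.91


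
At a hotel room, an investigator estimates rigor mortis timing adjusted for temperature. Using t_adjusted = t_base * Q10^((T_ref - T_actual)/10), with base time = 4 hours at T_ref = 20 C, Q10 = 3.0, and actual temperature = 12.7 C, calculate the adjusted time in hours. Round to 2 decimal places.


Rigor mortis time adjustment:
Exponent = (T_ref - T_actual) / 10 = (20 - 12.7) / 10 = 0.73
Q10 factor = 3.0^0.73 = 2.22997
t_adjusted = 4 * 2.22997 = 8.92 hours

8.92


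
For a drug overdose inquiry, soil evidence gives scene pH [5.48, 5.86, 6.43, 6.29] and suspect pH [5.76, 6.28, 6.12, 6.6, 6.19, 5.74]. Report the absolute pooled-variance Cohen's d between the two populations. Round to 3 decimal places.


Pooled-variance Cohen's d for soil pH comparison:
Scene mean = 24.06 / 4 = 6.015
Suspect mean = 36.69 / 6 = 6.115
Scene sample variance s_s^2 = 0.186033
Suspect sample variance s_c^2 = 0.10695
Pooled variance = ((n_s-1)*s_s^2 + (n_c-1)*s_c^2) / (n_s + n_c - 2) = 0.136606
Pooled SD = sqrt(0.136606) = 0.369602
Mean difference = -0.1
|d| = |-0.1| / 0.369602 = 0.271

0.271


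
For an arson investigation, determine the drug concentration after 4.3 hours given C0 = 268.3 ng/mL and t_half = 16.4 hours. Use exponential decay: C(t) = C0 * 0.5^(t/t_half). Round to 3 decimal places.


Drug concentration decay:
Number of half-lives = t / t_half = 4.3 / 16.4 = 0.262195
Decay factor = 0.5^0.262195 = 0.83381833
C(t) = 268.3 * 0.83381833 = 223.713 ng/mL

223.713


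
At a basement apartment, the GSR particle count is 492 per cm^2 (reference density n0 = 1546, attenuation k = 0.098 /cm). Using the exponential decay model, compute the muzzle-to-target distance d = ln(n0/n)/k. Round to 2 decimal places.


GSR distance calculation:
n0/n = 1546 / 492 = 3.142276
ln(n0/n) = 1.144947
d = 1.144947 / 0.098 = 11.68 cm

11.68


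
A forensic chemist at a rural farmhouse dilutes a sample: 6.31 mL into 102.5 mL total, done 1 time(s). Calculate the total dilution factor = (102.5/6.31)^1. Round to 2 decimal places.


Dilution factor calculation:
Single dilution = V_total / V_sample = 102.5 / 6.31 ≈ 16.244057
Number of dilutions = 1
Total DF = (102.5 / 6.31)^1 (full precision, rounded at the end) = 16.24

16.24


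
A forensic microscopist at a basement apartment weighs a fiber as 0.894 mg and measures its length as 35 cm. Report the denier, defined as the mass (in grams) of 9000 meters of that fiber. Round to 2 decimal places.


Denier calculation:
Mass in grams = 0.894 mg / 1000 = 0.000894 g
Length in meters = 35 cm / 100 = 0.35 m
Linear density = mass / length = 0.000894 / 0.35 = 0.00255429 g/m
Denier = (g/m) * 9000 = 0.00255429 * 9000 = 22.99

22.99


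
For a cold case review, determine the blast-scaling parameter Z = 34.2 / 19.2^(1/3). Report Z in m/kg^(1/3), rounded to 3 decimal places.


Scaled distance calculation:
W^(1/3) = 19.2^(1/3) = 2.677732
Z = R / W^(1/3) = 34.2 / 2.677732
Z = 12.772 m/kg^(1/3)

12.772


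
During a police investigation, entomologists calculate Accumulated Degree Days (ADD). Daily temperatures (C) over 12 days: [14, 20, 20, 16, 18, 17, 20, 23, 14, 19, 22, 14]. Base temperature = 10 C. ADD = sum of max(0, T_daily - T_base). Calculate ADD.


Computing ADD day by day:
Day 1: max(0, 14 - 10) = 4
Day 2: max(0, 20 - 10) = 10
Day 3: max(0, 20 - 10) = 10
Day 4: max(0, 16 - 10) = 6
Day 5: max(0, 18 - 10) = 8
Day 6: max(0, 17 - 10) = 7
Day 7: max(0, 20 - 10) = 10
Day 8: max(0, 23 - 10) = 13
Day 9: max(0, 14 - 10) = 4
Day 10: max(0, 19 - 10) = 9
Day 11: max(0, 22 - 10) = 12
Day 12: max(0, 14 - 10) = 4
Total ADD = 97

97


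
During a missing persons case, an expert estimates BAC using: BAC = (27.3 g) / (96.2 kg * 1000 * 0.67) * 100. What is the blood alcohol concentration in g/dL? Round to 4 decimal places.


Applying the Widmark formula:
BAC = (dose_g / (body_wt * 1000 * r)) * 100
Denominator = 96.2 * 1000 * 0.67 = 64454
BAC = (27.3 / 64454) * 100
BAC = 0.0424 g/dL

0.0424


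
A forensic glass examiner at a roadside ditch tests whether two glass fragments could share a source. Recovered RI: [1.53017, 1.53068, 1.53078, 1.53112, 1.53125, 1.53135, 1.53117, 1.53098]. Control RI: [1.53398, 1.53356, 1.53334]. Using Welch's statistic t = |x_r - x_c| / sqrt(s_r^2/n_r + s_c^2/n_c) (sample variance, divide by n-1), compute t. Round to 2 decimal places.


Welch's t-criterion for glass RI comparison:
Recovered mean = sum / n_r = 12.2475 / 8 = 1.5309375
Control mean = sum / n_c = 4.60088 / 3 = 1.5336267
Recovered sample variance s_r^2 = 1.48164e-07
Control sample variance s_c^2 = 1.05733e-07
Welch SE (unpooled) = sqrt(s_r^2/n_r + s_c^2/n_c) = sqrt(1.85205e-08 + 3.52444e-08) = sqrt(5.37649e-08) = 0.000231873
|mean_r - mean_c| = 0.00268917
t = 0.00268917 / 0.000231873 = 11.60

11.60


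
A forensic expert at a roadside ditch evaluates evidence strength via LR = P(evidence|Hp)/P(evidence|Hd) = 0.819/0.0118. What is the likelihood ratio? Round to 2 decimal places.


Likelihood ratio calculation:
LR = P(E|Hp) / P(E|Hd)
LR = 0.819 / 0.0118
LR = 69.41

69.41


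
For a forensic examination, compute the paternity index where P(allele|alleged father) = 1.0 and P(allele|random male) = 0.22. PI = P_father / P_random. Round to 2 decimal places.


Paternity Index calculation:
PI = P(allele|father) / P(allele|random)
PI = 1.0 / 0.22
PI = 4.55

4.55


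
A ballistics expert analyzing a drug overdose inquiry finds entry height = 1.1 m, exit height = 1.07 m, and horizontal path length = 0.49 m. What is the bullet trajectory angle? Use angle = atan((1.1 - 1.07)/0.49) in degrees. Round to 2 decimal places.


Bullet trajectory angle:
Height difference = 1.1 - 1.07 = 0.03 m
angle = atan(0.03 / 0.49)
angle = atan(0.061224)
angle = 3.50 degrees

3.50


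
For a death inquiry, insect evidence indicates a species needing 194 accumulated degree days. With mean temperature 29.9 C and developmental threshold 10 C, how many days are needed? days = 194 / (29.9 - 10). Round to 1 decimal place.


Insect development time:
Effective temperature = avg_temp - T_base = 29.9 - 10 = 19.9 C
Days = ADD / effective_temp = 194 / 19.9 = 9.7 days

9.7


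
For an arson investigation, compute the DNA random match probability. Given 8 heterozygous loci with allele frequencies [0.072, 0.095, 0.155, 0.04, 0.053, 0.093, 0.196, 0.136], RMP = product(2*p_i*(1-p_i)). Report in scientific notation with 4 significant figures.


Computing RMP for 8 loci:
Locus 1: 2 * 0.072 * 0.928 = 0.133632
Locus 2: 2 * 0.095 * 0.905 = 0.17195
Locus 3: 2 * 0.155 * 0.845 = 0.26195
Locus 4: 2 * 0.04 * 0.96 = 0.0768
Locus 5: 2 * 0.053 * 0.947 = 0.100382
Locus 6: 2 * 0.093 * 0.907 = 0.168702
Locus 7: 2 * 0.196 * 0.804 = 0.315168
Locus 8: 2 * 0.136 * 0.864 = 0.235008
RMP = 5.798e-07

5.798e-07


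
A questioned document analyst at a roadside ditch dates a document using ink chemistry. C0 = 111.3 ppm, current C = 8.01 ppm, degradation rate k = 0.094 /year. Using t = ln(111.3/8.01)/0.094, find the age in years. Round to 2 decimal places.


Document age estimation:
C0/C = 111.3 / 8.01 = 13.895131
ln(C0/C) = 2.631538
t = 2.631538 / 0.094 = 28.00 years

28.00


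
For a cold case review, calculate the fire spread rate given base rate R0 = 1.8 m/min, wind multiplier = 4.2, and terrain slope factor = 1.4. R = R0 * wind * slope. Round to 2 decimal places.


Fire spread rate calculation:
R = R0 * wind_factor * slope_factor
= 1.8 * 4.2 * 1.4
= 7.56 * 1.4
= 10.58 m/min

10.58


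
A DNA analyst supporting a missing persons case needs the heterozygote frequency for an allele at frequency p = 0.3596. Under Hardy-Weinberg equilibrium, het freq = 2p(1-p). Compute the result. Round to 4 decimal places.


Hardy-Weinberg heterozygote frequency:
q = 1 - p = 1 - 0.3596 = 0.6404
2pq = 2 * 0.3596 * 0.6404 = 0.4606

0.4606


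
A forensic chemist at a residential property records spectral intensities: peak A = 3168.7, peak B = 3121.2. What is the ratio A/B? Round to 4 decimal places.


Spectral peak ratio:
Peak A = 3168.7 counts
Peak B = 3121.2 counts
Ratio = 3168.7 / 3121.2 = 1.0152

1.0152


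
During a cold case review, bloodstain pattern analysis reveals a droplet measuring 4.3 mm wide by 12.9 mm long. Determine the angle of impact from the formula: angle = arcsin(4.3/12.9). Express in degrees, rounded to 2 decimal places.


Blood spatter impact angle calculation:
width / length = 4.3 / 12.9 = 0.333333
angle = arcsin(0.333333)
angle = 19.47 degrees

19.47


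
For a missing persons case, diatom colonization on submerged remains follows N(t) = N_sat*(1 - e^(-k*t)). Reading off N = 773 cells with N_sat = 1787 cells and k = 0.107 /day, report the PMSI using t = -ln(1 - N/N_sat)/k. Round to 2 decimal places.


PMSI from diatom colonization curve:
N / N_sat = 773 / 1787 = 0.432569
1 - N/N_sat = 0.567431
ln(1 - N/N_sat) = -0.566636
t = -ln(1 - N/N_sat) / k = -(-0.566636) / 0.107 = 5.30 days

5.30


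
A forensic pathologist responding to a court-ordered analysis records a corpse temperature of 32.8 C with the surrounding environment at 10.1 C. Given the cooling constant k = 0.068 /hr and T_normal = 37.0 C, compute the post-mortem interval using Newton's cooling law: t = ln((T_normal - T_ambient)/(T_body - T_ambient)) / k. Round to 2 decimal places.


Using Newton's law of cooling:
t = ln((T_normal - T_ambient) / (T_body - T_ambient)) / k
T_normal - T_ambient = 26.9
T_body - T_ambient = 22.7
Ratio = 1.185022
ln(ratio) = 0.169761
t = 0.169761 / 0.068 = 2.50 hours

2.50


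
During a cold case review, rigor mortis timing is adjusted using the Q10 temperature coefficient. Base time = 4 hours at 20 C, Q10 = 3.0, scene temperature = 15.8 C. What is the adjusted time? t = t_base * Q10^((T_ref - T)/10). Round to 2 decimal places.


Rigor mortis time adjustment:
Exponent = (T_ref - T_actual) / 10 = (20 - 15.8) / 10 = 0.42
Q10 factor = 3.0^0.42 = 1.58632
t_adjusted = 4 * 1.58632 = 6.35 hours

6.35


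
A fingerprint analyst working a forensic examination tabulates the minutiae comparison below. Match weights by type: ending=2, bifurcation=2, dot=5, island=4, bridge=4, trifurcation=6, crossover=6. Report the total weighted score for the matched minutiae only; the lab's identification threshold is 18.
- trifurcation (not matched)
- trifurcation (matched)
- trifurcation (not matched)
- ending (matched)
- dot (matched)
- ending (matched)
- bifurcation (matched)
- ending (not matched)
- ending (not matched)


Weighted minutiae match score:
  trifurcation: not matched, +0
  trifurcation: matched, +6 (running total 6)
  trifurcation: not matched, +0
  ending: matched, +2 (running total 8)
  dot: matched, +5 (running total 13)
  ending: matched, +2 (running total 15)
  bifurcation: matched, +2 (running total 17)
  ending: not matched, +0
  ending: not matched, +0
Total score = 17
Threshold = 18; verdict = inconclusive

17


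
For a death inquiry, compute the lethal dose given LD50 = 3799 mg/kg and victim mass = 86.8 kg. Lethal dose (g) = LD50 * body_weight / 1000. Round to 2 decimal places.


Lethal dose calculation:
Lethal dose = LD50 * body_weight / 1000
= 3799 * 86.8 / 1000
= 329753.2 / 1000
= 329.75 g

329.75


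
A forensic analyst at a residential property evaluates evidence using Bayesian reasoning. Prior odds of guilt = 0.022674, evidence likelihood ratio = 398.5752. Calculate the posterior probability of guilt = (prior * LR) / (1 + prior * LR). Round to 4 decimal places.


Bayesian evidence evaluation:
Posterior odds = prior_odds * LR = 0.022674 * 398.5752 = 9.037294
Posterior probability = posterior_odds / (1 + posterior_odds)
= 9.037294 / (1 + 9.037294)
= 9.037294 / 10.037294
= 0.9004

0.9004


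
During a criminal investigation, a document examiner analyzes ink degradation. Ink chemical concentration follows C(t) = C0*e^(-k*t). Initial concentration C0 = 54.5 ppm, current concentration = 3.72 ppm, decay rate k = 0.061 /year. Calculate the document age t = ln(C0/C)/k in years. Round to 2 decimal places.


Document age estimation:
C0/C = 54.5 / 3.72 = 14.650538
ln(C0/C) = 2.684477
t = 2.684477 / 0.061 = 44.01 years

44.01


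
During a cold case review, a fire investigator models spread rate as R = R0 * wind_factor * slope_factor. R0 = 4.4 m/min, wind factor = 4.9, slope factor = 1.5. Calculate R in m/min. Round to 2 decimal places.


Fire spread rate calculation:
R = R0 * wind_factor * slope_factor
= 4.4 * 4.9 * 1.5
= 21.56 * 1.5
= 32.34 m/min

32.34


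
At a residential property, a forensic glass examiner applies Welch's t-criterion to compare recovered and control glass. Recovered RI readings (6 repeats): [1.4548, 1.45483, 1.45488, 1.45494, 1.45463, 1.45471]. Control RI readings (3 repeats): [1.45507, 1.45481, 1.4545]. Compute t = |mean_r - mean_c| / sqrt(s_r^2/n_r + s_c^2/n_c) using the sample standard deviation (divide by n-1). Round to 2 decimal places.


Welch's t-criterion for glass RI comparison:
Recovered mean = sum / n_r = 8.72879 / 6 = 1.4547983
Control mean = sum / n_c = 4.36438 / 3 = 1.4547933
Recovered sample variance s_r^2 = 1.27767e-08
Control sample variance s_c^2 = 8.14333e-08
Welch SE (unpooled) = sqrt(s_r^2/n_r + s_c^2/n_c) = sqrt(2.12944e-09 + 2.71444e-08) = sqrt(2.92738e-08) = 0.000171096
|mean_r - mean_c| = 5e-06
t = 5e-06 / 0.000171096 = 0.03

0.03


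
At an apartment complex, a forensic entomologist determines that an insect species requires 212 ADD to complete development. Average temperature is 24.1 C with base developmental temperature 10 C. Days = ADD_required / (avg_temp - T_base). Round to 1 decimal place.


Insect development time:
Effective temperature = avg_temp - T_base = 24.1 - 10 = 14.1 C
Days = ADD / effective_temp = 212 / 14.1 = 15.0 days

15.0


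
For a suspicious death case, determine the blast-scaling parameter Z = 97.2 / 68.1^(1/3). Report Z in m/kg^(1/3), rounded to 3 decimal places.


Scaled distance calculation:
W^(1/3) = 68.1^(1/3) = 4.083655
Z = R / W^(1/3) = 97.2 / 4.083655
Z = 23.802 m/kg^(1/3)

23.802


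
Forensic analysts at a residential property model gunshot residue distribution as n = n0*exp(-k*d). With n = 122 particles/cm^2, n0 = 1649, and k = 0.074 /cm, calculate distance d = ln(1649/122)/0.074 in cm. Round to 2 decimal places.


GSR distance calculation:
n0/n = 1649 / 122 = 13.516393
ln(n0/n) = 2.603903
d = 2.603903 / 0.074 = 35.19 cm

35.19


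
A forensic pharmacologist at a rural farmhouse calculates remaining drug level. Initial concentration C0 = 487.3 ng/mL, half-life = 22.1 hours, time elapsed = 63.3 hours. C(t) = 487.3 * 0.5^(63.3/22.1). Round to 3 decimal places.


Drug concentration decay:
Number of half-lives = t / t_half = 63.3 / 22.1 = 2.864253
Decay factor = 0.5^2.864253 = 0.13733269
C(t) = 487.3 * 0.13733269 = 66.922 ng/mL

66.922


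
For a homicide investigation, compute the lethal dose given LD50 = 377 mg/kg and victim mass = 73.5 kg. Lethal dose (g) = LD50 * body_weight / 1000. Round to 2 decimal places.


Lethal dose calculation:
Lethal dose = LD50 * body_weight / 1000
= 377 * 73.5 / 1000
= 27709.5 / 1000
= 27.71 g

27.71


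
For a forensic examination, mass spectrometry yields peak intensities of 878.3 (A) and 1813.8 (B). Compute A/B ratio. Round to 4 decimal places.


Spectral peak ratio:
Peak A = 878.3 counts
Peak B = 1813.8 counts
Ratio = 878.3 / 1813.8 = 0.4842

0.4842


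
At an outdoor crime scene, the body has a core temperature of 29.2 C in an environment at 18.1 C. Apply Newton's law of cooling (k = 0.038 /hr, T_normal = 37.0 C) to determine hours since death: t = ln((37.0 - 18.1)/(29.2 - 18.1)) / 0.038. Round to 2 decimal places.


Using Newton's law of cooling:
t = ln((T_normal - T_ambient) / (T_body - T_ambient)) / k
T_normal - T_ambient = 18.9
T_body - T_ambient = 11.1
Ratio = 1.702703
ln(ratio) = 0.532217
t = 0.532217 / 0.038 = 14.01 hours

14.01


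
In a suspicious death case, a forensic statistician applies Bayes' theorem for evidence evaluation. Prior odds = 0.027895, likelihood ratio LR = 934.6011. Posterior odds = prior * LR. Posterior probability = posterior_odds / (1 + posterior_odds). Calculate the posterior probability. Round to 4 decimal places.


Bayesian evidence evaluation:
Posterior odds = prior_odds * LR = 0.027895 * 934.6011 = 26.0707
Posterior probability = posterior_odds / (1 + posterior_odds)
= 26.0707 / (1 + 26.0707)
= 26.0707 / 27.0707
= 0.9631

0.9631


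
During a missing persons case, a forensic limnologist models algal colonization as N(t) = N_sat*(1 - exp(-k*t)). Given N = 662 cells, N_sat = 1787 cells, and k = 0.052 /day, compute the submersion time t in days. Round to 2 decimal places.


PMSI from diatom colonization curve:
N / N_sat = 662 / 1787 = 0.370453
1 - N/N_sat = 0.629547
ln(1 - N/N_sat) = -0.462755
t = -ln(1 - N/N_sat) / k = -(-0.462755) / 0.052 = 8.90 days

8.90


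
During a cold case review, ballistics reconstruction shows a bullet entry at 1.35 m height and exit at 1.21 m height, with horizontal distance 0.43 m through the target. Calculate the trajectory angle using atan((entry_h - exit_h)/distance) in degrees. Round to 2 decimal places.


Bullet trajectory angle:
Height difference = 1.35 - 1.21 = 0.14 m
angle = atan(0.14 / 0.43)
angle = atan(0.325581)
angle = 18.03 degrees

18.03


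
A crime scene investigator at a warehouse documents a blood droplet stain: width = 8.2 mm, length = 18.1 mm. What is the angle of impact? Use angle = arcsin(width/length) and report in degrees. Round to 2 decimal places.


Blood spatter impact angle calculation:
width / length = 8.2 / 18.1 = 0.453039
angle = arcsin(0.453039)
angle = 26.94 degrees

26.94


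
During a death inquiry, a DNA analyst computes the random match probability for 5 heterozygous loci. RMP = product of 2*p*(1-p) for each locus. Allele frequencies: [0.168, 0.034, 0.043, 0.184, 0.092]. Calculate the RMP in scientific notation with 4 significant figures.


Computing RMP for 5 loci:
Locus 1: 2 * 0.168 * 0.832 = 0.279552
Locus 2: 2 * 0.034 * 0.966 = 0.065688
Locus 3: 2 * 0.043 * 0.957 = 0.082302
Locus 4: 2 * 0.184 * 0.816 = 0.300288
Locus 5: 2 * 0.092 * 0.908 = 0.167072
RMP = 7.582e-05

7.582e-05


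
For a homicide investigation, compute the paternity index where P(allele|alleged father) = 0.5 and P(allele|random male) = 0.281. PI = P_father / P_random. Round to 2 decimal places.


Paternity Index calculation:
PI = P(allele|father) / P(allele|random)
PI = 0.5 / 0.281
PI = 1.78

1.78


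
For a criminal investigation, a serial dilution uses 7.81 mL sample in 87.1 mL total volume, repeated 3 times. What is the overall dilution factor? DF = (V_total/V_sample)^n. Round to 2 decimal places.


Dilution factor calculation:
Single dilution = V_total / V_sample = 87.1 / 7.81 ≈ 11.152369
Number of dilutions = 3
Total DF = (87.1 / 7.81)^3 (full precision, rounded at the end) = 1387.08

1387.08


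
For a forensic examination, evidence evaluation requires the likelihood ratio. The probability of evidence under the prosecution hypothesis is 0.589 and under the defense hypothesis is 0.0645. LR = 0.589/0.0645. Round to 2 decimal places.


Likelihood ratio calculation:
LR = P(E|Hp) / P(E|Hd)
LR = 0.589 / 0.0645
LR = 9.13

9.13


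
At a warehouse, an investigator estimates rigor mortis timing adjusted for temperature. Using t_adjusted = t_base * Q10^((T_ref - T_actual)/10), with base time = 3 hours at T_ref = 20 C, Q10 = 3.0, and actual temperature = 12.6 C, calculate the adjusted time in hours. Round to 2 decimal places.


Rigor mortis time adjustment:
Exponent = (T_ref - T_actual) / 10 = (20 - 12.6) / 10 = 0.74
Q10 factor = 3.0^0.74 = 2.2546
t_adjusted = 3 * 2.2546 = 6.76 hours

6.76


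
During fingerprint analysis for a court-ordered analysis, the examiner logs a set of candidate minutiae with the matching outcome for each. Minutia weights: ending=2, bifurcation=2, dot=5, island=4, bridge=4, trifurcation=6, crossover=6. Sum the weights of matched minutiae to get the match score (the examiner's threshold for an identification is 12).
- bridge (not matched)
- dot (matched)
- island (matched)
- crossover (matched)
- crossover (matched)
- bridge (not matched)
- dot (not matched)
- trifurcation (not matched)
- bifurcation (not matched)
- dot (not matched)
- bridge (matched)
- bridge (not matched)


Weighted minutiae match score:
  bridge: not matched, +0
  dot: matched, +5 (running total 5)
  island: matched, +4 (running total 9)
  crossover: matched, +6 (running total 15)
  crossover: matched, +6 (running total 21)
  bridge: not matched, +0
  dot: not matched, +0
  trifurcation: not matched, +0
  bifurcation: not matched, +0
  dot: not matched, +0
  bridge: matched, +4 (running total 25)
  bridge: not matched, +0
Total score = 25
Threshold = 12; verdict = identification

25


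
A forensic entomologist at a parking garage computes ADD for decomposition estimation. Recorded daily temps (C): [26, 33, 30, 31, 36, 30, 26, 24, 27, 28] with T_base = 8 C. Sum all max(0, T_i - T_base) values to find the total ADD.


Computing ADD day by day:
Day 1: max(0, 26 - 8) = 18
Day 2: max(0, 33 - 8) = 25
Day 3: max(0, 30 - 8) = 22
Day 4: max(0, 31 - 8) = 23
Day 5: max(0, 36 - 8) = 28
Day 6: max(0, 30 - 8) = 22
Day 7: max(0, 26 - 8) = 18
Day 8: max(0, 24 - 8) = 16
Day 9: max(0, 27 - 8) = 19
Day 10: max(0, 28 - 8) = 20
Total ADD = 211

211


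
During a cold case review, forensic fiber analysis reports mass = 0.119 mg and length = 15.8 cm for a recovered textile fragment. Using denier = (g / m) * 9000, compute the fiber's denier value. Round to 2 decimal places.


Denier calculation:
Mass in grams = 0.119 mg / 1000 = 0.000119 g
Length in meters = 15.8 cm / 100 = 0.158 m
Linear density = mass / length = 0.000119 / 0.158 = 0.00075316 g/m
Denier = (g/m) * 9000 = 0.00075316 * 9000 = 6.78

6.78


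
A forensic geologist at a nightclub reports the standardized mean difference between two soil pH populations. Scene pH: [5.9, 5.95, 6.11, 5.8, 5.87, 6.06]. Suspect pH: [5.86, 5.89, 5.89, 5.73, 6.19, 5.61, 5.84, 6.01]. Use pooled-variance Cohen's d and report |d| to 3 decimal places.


Pooled-variance Cohen's d for soil pH comparison:
Scene mean = 35.69 / 6 = 5.948333
Suspect mean = 47.02 / 8 = 5.8775
Scene sample variance s_s^2 = 0.013817
Suspect sample variance s_c^2 = 0.030079
Pooled variance = ((n_s-1)*s_s^2 + (n_c-1)*s_c^2) / (n_s + n_c - 2) = 0.023303
Pooled SD = sqrt(0.023303) = 0.152653
Mean difference = 0.070833
|d| = |0.070833| / 0.152653 = 0.464

0.464


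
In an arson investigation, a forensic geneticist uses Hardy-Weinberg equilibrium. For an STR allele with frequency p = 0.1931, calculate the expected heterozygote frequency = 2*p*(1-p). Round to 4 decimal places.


Hardy-Weinberg heterozygote frequency:
q = 1 - p = 1 - 0.1931 = 0.8069
2pq = 2 * 0.1931 * 0.8069 = 0.3116

0.3116


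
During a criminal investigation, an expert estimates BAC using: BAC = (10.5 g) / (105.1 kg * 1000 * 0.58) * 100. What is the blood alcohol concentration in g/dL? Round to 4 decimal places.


Applying the Widmark formula:
BAC = (dose_g / (body_wt * 1000 * r)) * 100
Denominator = 105.1 * 1000 * 0.58 = 60958
BAC = (10.5 / 60958) * 100
BAC = 0.0172 g/dL

0.0172


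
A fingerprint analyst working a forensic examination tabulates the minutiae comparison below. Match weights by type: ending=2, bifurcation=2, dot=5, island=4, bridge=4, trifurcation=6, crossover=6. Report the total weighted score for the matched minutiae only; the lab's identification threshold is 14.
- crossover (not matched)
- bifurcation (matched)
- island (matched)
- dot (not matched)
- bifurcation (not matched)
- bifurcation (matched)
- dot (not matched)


Weighted minutiae match score:
  crossover: not matched, +0
  bifurcation: matched, +2 (running total 2)
  island: matched, +4 (running total 6)
  dot: not matched, +0
  bifurcation: not matched, +0
  bifurcation: matched, +2 (running total 8)
  dot: not matched, +0
Total score = 8
Threshold = 14; verdict = inconclusive

8


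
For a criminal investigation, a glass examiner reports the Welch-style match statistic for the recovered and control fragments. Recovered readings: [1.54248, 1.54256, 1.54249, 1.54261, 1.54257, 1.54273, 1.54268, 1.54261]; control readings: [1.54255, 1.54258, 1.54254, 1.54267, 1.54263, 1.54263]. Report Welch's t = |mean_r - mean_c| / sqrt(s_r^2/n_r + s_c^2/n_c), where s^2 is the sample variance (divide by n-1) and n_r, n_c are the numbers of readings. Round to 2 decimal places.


Welch's t-criterion for glass RI comparison:
Recovered mean = sum / n_r = 12.34073 / 8 = 1.5425913
Control mean = sum / n_c = 9.2556 / 6 = 1.5426
Recovered sample variance s_r^2 = 7.4125e-09
Control sample variance s_c^2 = 2.64e-09
Welch SE (unpooled) = sqrt(s_r^2/n_r + s_c^2/n_c) = sqrt(9.26562e-10 + 4.4e-10) = sqrt(1.36656e-09) = 3.6967e-05
|mean_r - mean_c| = 8.75e-06
t = 8.75e-06 / 3.6967e-05 = 0.24

0.24


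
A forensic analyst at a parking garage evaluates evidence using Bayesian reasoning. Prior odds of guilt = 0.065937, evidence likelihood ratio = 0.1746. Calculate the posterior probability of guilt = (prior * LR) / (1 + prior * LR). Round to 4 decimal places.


Bayesian evidence evaluation:
Posterior odds = prior_odds * LR = 0.065937 * 0.1746 = 0.0115126
Posterior probability = posterior_odds / (1 + posterior_odds)
= 0.0115126 / (1 + 0.0115126)
= 0.0115126 / 1.0115126
= 0.0114

0.0114


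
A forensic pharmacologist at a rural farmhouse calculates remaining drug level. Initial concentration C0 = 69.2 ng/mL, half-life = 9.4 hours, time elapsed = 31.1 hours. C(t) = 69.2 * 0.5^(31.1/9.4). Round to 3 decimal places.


Drug concentration decay:
Number of half-lives = t / t_half = 31.1 / 9.4 = 3.308511
Decay factor = 0.5^3.308511 = 0.10093434
C(t) = 69.2 * 0.10093434 = 6.985 ng/mL

6.985


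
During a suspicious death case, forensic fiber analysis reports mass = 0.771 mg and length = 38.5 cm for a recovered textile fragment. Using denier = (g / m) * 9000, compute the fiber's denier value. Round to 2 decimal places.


Denier calculation:
Mass in grams = 0.771 mg / 1000 = 0.000771 g
Length in meters = 38.5 cm / 100 = 0.385 m
Linear density = mass / length = 0.000771 / 0.385 = 0.0020026 g/m
Denier = (g/m) * 9000 = 0.0020026 * 9000 = 18.02

18.02


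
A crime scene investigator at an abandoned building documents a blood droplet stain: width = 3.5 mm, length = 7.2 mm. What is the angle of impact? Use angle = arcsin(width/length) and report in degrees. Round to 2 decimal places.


Blood spatter impact angle calculation:
width / length = 3.5 / 7.2 = 0.486111
angle = arcsin(0.486111)
angle = 29.09 degrees

29.09


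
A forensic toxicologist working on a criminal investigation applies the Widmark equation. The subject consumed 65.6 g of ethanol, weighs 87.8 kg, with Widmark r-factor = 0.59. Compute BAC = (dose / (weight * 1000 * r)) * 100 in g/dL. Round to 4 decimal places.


Applying the Widmark formula:
BAC = (dose_g / (body_wt * 1000 * r)) * 100
Denominator = 87.8 * 1000 * 0.59 = 51802
BAC = (65.6 / 51802) * 100
BAC = 0.1266 g/dL

0.1266


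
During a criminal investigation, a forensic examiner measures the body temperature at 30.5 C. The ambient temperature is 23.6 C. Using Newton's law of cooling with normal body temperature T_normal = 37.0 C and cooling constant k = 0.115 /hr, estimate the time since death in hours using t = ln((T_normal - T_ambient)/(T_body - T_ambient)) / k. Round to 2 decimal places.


Using Newton's law of cooling:
t = ln((T_normal - T_ambient) / (T_body - T_ambient)) / k
T_normal - T_ambient = 13.4
T_body - T_ambient = 6.9
Ratio = 1.942029
ln(ratio) = 0.663733
t = 0.663733 / 0.115 = 5.77 hours

5.77


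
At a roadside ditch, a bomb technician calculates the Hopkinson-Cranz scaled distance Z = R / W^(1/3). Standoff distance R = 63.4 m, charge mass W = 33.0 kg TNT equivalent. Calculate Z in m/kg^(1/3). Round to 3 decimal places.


Scaled distance calculation:
W^(1/3) = 33.0^(1/3) = 3.207534
Z = R / W^(1/3) = 63.4 / 3.207534
Z = 19.766 m/kg^(1/3)

19.766


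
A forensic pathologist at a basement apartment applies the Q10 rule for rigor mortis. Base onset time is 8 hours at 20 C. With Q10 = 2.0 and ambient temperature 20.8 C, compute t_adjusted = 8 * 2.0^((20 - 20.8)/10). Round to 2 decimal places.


Rigor mortis time adjustment:
Exponent = (T_ref - T_actual) / 10 = (20 - 20.8) / 10 = -0.08
Q10 factor = 2.0^-0.08 = 0.94606
t_adjusted = 8 * 0.94606 = 7.57 hours

7.57


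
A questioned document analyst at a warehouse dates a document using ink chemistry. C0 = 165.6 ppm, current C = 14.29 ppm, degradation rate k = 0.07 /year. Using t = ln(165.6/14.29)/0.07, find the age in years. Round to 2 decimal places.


Document age estimation:
C0/C = 165.6 / 14.29 = 11.588523
ln(C0/C) = 2.450015
t = 2.450015 / 0.07 = 35.00 years

35.00


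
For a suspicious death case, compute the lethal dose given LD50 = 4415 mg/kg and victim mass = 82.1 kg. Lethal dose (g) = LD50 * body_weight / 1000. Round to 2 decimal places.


Lethal dose calculation:
Lethal dose = LD50 * body_weight / 1000
= 4415 * 82.1 / 1000
= 362471.5 / 1000
= 362.47 g

362.47


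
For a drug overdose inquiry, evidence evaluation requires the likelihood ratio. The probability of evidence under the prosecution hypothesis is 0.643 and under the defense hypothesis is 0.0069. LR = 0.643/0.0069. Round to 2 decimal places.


Likelihood ratio calculation:
LR = P(E|Hp) / P(E|Hd)
LR = 0.643 / 0.0069
LR = 93.19

93.19


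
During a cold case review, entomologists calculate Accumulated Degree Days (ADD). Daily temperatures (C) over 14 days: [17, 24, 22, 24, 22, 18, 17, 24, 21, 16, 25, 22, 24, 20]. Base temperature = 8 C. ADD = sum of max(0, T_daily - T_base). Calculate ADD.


Computing ADD day by day:
Day 1: max(0, 17 - 8) = 9
Day 2: max(0, 24 - 8) = 16
Day 3: max(0, 22 - 8) = 14
Day 4: max(0, 24 - 8) = 16
Day 5: max(0, 22 - 8) = 14
Day 6: max(0, 18 - 8) = 10
Day 7: max(0, 17 - 8) = 9
Day 8: max(0, 24 - 8) = 16
Day 9: max(0, 21 - 8) = 13
Day 10: max(0, 16 - 8) = 8
Day 11: max(0, 25 - 8) = 17
Day 12: max(0, 22 - 8) = 14
Day 13: max(0, 24 - 8) = 16
Day 14: max(0, 20 - 8) = 12
Total ADD = 184

184


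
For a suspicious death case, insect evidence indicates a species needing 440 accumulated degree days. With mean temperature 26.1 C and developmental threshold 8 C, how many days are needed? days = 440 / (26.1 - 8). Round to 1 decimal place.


Insect development time:
Effective temperature = avg_temp - T_base = 26.1 - 8 = 18.1 C
Days = ADD / effective_temp = 440 / 18.1 = 24.3 days

24.3


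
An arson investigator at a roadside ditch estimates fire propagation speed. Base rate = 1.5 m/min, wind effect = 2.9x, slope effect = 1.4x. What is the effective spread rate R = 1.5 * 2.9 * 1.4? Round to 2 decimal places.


Fire spread rate calculation:
R = R0 * wind_factor * slope_factor
= 1.5 * 2.9 * 1.4
= 4.35 * 1.4
= 6.09 m/min

6.09


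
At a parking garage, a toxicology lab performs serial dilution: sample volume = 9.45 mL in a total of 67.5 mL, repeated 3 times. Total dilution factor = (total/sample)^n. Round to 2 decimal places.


Dilution factor calculation:
Single dilution = V_total / V_sample = 67.5 / 9.45 ≈ 7.142857
Number of dilutions = 3
Total DF = (67.5 / 9.45)^3 (full precision, rounded at the end) = 364.43

364.43


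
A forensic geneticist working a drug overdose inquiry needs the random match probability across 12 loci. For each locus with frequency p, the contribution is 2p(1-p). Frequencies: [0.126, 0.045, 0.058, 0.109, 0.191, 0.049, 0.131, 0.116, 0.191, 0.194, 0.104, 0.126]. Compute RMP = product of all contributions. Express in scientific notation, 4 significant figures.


Computing RMP for 12 loci:
Locus 1: 2 * 0.126 * 0.874 = 0.220248
Locus 2: 2 * 0.045 * 0.955 = 0.08595
Locus 3: 2 * 0.058 * 0.942 = 0.109272
Locus 4: 2 * 0.109 * 0.891 = 0.194238
Locus 5: 2 * 0.191 * 0.809 = 0.309038
Locus 6: 2 * 0.049 * 0.951 = 0.093198
Locus 7: 2 * 0.131 * 0.869 = 0.227678
Locus 8: 2 * 0.116 * 0.884 = 0.205088
Locus 9: 2 * 0.191 * 0.809 = 0.309038
Locus 10: 2 * 0.194 * 0.806 = 0.312728
Locus 11: 2 * 0.104 * 0.896 = 0.186368
Locus 12: 2 * 0.126 * 0.874 = 0.220248
RMP = 2.144e-09

2.144e-09


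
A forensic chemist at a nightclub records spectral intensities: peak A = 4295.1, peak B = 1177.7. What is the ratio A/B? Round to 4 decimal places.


Spectral peak ratio:
Peak A = 4295.1 counts
Peak B = 1177.7 counts
Ratio = 4295.1 / 1177.7 = 3.6470

3.6470


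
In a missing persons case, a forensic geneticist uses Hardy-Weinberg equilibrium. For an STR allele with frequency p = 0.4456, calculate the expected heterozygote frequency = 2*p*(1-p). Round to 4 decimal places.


Hardy-Weinberg heterozygote frequency:
q = 1 - p = 1 - 0.4456 = 0.5544
2pq = 2 * 0.4456 * 0.5544 = 0.4941

0.4941


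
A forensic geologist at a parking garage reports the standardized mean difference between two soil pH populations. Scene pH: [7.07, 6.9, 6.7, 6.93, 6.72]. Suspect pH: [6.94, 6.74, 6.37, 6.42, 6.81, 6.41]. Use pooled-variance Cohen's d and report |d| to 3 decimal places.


Pooled-variance Cohen's d for soil pH comparison:
Scene mean = 34.32 / 5 = 6.864
Suspect mean = 39.69 / 6 = 6.615
Scene sample variance s_s^2 = 0.02393
Suspect sample variance s_c^2 = 0.05987
Pooled variance = ((n_s-1)*s_s^2 + (n_c-1)*s_c^2) / (n_s + n_c - 2) = 0.043897
Pooled SD = sqrt(0.043897) = 0.209516
Mean difference = 0.249
|d| = |0.249| / 0.209516 = 1.188

1.188


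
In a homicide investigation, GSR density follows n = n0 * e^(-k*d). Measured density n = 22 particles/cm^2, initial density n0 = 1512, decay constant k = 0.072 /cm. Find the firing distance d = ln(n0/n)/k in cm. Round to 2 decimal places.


GSR distance calculation:
n0/n = 1512 / 22 = 68.727273
ln(n0/n) = 4.230146
d = 4.230146 / 0.072 = 58.75 cm

58.75


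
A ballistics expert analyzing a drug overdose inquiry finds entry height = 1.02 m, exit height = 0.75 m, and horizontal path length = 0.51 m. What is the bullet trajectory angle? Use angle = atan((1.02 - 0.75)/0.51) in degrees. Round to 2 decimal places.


Bullet trajectory angle:
Height difference = 1.02 - 0.75 = 0.27 m
angle = atan(0.27 / 0.51)
angle = atan(0.529412)
angle = 27.90 degrees

27.90


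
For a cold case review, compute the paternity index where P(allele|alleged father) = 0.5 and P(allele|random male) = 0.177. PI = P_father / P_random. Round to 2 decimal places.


Paternity Index calculation:
PI = P(allele|father) / P(allele|random)
PI = 0.5 / 0.177
PI = 2.82

2.82


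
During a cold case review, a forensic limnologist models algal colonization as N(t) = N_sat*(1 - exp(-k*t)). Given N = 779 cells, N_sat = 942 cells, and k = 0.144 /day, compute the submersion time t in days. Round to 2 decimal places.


PMSI from diatom colonization curve:
N / N_sat = 779 / 942 = 0.826964
1 - N/N_sat = 0.173036
ln(1 - N/N_sat) = -1.754256
t = -ln(1 - N/N_sat) / k = -(-1.754256) / 0.144 = 12.18 days

12.18
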